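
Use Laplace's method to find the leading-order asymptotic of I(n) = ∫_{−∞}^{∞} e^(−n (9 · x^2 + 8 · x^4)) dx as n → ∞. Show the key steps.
I(n) ~ sqrt(π/(9n))

φ(x) = 9 · x^2 + 8 · x^4 has its unique global minimum at x* = 0 (since φ'(x) = 18x + 32x^3 = 0 only at x = 0 for real x with both coefficients positive, and φ → ∞ as |x| → ∞). At x* = 0, φ(0) = 0 and φ''(0) = 18. Laplace's method then gives
  I(n) ~ sqrt(2π / (n · φ''(0))) · e^(−n φ(0)) = sqrt(2π / (18n)) = sqrt(π/(9n)).
The 8 · x^4 term contributes only at subleading order (an O(1/n) relative correction).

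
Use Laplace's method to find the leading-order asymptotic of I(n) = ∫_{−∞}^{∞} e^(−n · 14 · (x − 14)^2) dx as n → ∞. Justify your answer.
I(n) = sqrt(π/(14n))

Here φ(x) = 14 · (x − 14)^2 has its unique minimum at x* = 14 with φ(x*) = 0 and φ''(x*) = 28. Laplace's method gives
  I(n) ~ e^(−n φ(x*)) · sqrt(2π / (n · φ''(x*))) = sqrt(2π / (28n)) = sqrt(π/(14n)).
This is exact: substituting u = (x − 14)·sqrt(14n) gives I(n) = (1/sqrt(14n)) ∫_{−∞}^{∞} e^(−u^2) du = sqrt(π/(14n)).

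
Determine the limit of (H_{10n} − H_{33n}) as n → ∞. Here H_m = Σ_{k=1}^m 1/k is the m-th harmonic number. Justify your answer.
lim = ln(10/33)

Euler-Maclaurin gives H_m = ln m + γ + 1/(2m) + O(1/m^2). The γ and O(1/m) terms cancel in the difference:
  H_{10n} − H_{33n} = ln(10n) − ln(33n) + O(1/n) = ln(10/33) + O(1/n).
Hence the limit is ln(10/33).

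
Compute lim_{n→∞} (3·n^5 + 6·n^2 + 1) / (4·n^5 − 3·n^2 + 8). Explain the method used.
lim = 3/4

For large n the leading n^5 terms dominate both numerator and denominator. Dividing top and bottom by n^5, every other term tends to 0, leaving 3/4.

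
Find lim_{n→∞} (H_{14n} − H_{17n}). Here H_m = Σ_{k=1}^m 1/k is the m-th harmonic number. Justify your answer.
lim = ln(14/17)

Euler-Maclaurin gives H_m = ln m + γ + 1/(2m) + O(1/m^2). The γ and O(1/m) terms cancel in the difference:
  H_{14n} − H_{17n} = ln(14n) − ln(17n) + O(1/n) = ln(14/17) + O(1/n).
Hence the limit is ln(14/17).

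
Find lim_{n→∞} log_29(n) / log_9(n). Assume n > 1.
lim = ln(9) / ln(29) = log_29(9)

Change of base: log_29(n) = ln n / ln 29 and log_9(n) = ln n / ln 9. The ratio is (ln n / ln 29) · (ln 9 / ln n) = ln 9 / ln 29, a constant independent of n. So the limit is ln 9 / ln 29 = log_29(9).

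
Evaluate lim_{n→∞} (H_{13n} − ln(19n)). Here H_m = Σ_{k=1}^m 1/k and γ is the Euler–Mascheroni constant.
lim = ln(13/19) + γ

By Euler-Maclaurin, H_m = ln m + γ + O(1/m). So
  H_{13n} − ln(19n) = ln(13n) + γ − ln(19n) + O(1/n)
                       = ln(13/19) + γ + O(1/n).
Hence the limit is ln(13/19) + γ.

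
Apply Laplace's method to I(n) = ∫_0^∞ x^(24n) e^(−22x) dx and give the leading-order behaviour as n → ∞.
I(n) ~ (sqrt(2π·24n) / 22) · (24n/(22e))^(24n)

Write the integrand as exp(24n ln x − 22x) and set f(x) = 24n ln x − 22x. Then f'(x) = 24n/x − 22 = 0 at x* = 24n/22, and f''(x*) = −24n/x*^2 = −22^2/(24n). Laplace's method (interior maximum) gives
  I(n) ~ e^(f(x*)) · sqrt(2π / |f''(x*)|)
        = exp(24n ln(24n/22) − 24n) · sqrt(2π · 24n / 22^2)
        = (24n/22)^(24n) e^(−24n) · sqrt(2π·24n) / 22
        = (sqrt(2π·24n) / 22) · (24n/(22e))^(24n).
This matches Γ(24n+1)/22^(24n+1) with Stirling applied to Γ.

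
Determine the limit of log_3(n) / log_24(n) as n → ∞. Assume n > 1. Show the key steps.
lim = ln(24) / ln(3) = log_3(24)

Change of base: log_3(n) = ln n / ln 3 and log_24(n) = ln n / ln 24. The ratio is (ln n / ln 3) · (ln 24 / ln n) = ln 24 / ln 3, a constant independent of n. So the limit is ln 24 / ln 3 = log_3(24).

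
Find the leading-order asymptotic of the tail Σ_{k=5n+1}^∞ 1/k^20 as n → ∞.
Σ_{k>5n} 1/k^20 ~ 1/(19 · (5n)^19)

Compare to the integral: ∫_{5n}^∞ x^(−20) dx = [−x^(−19)/19]_{5n}^∞ = 1/((20−1)·(5n)^19). Euler-Maclaurin then gives
  Σ_{k>5n} 1/k^20 = ∫_{5n}^∞ dx/x^20 − 1/(2·(5n)^20) + O(1/(5n)^21).
(Equivalently this is ζ(20) − Σ_{k≤5n} 1/k^20.)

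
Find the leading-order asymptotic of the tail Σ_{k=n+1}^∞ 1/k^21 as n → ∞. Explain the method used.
Σ_{k>n} 1/k^21 ~ 1/(20 · n^20)

Compare to the integral: ∫_{n}^∞ x^(−21) dx = [−x^(−20)/20]_{n}^∞ = 1/((21−1)·n^20). Euler-Maclaurin then gives
  Σ_{k>n} 1/k^21 = ∫_{n}^∞ dx/x^21 − 1/(2·n^21) + O(1/n^22).
(Equivalently this is ζ(21) − Σ_{k≤n} 1/k^21.)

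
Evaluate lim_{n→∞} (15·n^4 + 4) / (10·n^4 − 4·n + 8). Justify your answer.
lim = 15/10 = 3/2

For large n the leading n^4 terms dominate both numerator and denominator. Dividing top and bottom by n^4, every other term tends to 0, leaving 15/10 = 3/2.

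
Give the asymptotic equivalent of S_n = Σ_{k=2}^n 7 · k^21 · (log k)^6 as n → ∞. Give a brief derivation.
S_n ~ 7 · n^22 · (log n)^6 / 22

By integral comparison, S_n = ∫_1^n 7 · x^21 · (log x)^6 dx + O(n^21 · (log n)^6). For the integral, the leading term of ∫_1^n x^21 (log x)^6 dx is n^22/22 · (log n)^6 (by repeated integration by parts; each step lowers the log-exponent and produces a relatively O(1/log n) correction). Hence S_n ~ 7 · n^22 · (log n)^6 / 22.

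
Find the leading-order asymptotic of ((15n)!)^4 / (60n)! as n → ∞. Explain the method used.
((15n)!)^4/(60n)! ~ ((2π·15n)^(3/2) / 2) · 4^(−4·15n)  →  0

Write N = 15n. Stirling: N! ~ sqrt(2π N)(N/e)^N and (4N)! ~ sqrt(2π·4N)·(4N/e)^(4N).
  (N!)^4/(4N)! ~ (2π N)^(4/2) (N/e)^(4N) / [sqrt(2π·4N) (4N/e)^(4N)]
     = (2π N)^(4/2) / sqrt(2π·4N) · (N/(4N))^(4N)
     = (2π N)^((4−1)/2) / 2 · 4^(−4N).
Since 4^4 > 1, the factor 4^(−4N) decays exponentially, so the ratio → 0. Substituting N = 15n gives the stated form.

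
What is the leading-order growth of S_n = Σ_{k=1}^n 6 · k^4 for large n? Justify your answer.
S_n ~ 6 · n^5 / 5

By integral comparison (Euler-Maclaurin), Σ_{k=1}^n 6 · k^4 = 6 · ∫_0^n x^4 dx + O(n^4) = 6 · n^5/5 + O(n^4). (Equivalently, Faulhaber's formula gives the same leading term.)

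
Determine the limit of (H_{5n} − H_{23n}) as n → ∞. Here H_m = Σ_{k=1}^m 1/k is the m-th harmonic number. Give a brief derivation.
lim = ln(5/23)

Euler-Maclaurin gives H_m = ln m + γ + 1/(2m) + O(1/m^2). The γ and O(1/m) terms cancel in the difference:
  H_{5n} − H_{23n} = ln(5n) − ln(23n) + O(1/n) = ln(5/23) + O(1/n).
Hence the limit is ln(5/23).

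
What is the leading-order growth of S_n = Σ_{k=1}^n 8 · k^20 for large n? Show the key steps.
S_n ~ 8 · n^21 / 21

By integral comparison (Euler-Maclaurin), Σ_{k=1}^n 8 · k^20 = 8 · ∫_0^n x^20 dx + O(n^20) = 8 · n^21/21 + O(n^20). (Equivalently, Faulhaber's formula gives the same leading term.)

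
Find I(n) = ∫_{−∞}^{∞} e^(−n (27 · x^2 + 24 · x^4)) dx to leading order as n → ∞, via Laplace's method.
I(n) ~ sqrt(π/(27n))

φ(x) = 27 · x^2 + 24 · x^4 has its unique global minimum at x* = 0 (since φ'(x) = 54x + 96x^3 = 0 only at x = 0 for real x with both coefficients positive, and φ → ∞ as |x| → ∞). At x* = 0, φ(0) = 0 and φ''(0) = 54. Laplace's method then gives
  I(n) ~ sqrt(2π / (n · φ''(0))) · e^(−n φ(0)) = sqrt(2π / (54n)) = sqrt(π/(27n)).
The 24 · x^4 term contributes only at subleading order (an O(1/n) relative correction).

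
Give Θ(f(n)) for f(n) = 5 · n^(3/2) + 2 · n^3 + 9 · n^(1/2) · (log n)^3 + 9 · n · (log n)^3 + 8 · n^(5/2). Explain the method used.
f(n) ∈ Θ(n^3)

Compare the terms by growth order. For large n, n^a · (log n)^b dominates n^a' · (log n)^b' iff a > a', or (a = a' and b > b'). Ranking the 5 terms shows the dominant one is 2 · n^3. Hence f(n) ∈ Θ(n^3).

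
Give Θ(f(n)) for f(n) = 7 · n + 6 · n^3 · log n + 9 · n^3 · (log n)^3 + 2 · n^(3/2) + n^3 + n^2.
f(n) ∈ Θ(n^3 · (log n)^3)

Compare the terms by growth order. For large n, n^a · (log n)^b dominates n^a' · (log n)^b' iff a > a', or (a = a' and b > b'). Ranking the 6 terms shows the dominant one is 9 · n^3 · (log n)^3. Hence f(n) ∈ Θ(n^3 · (log n)^3).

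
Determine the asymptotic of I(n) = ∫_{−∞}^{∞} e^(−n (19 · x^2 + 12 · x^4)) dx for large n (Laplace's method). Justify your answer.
I(n) ~ sqrt(π/(19n))

φ(x) = 19 · x^2 + 12 · x^4 has its unique global minimum at x* = 0 (since φ'(x) = 38x + 48x^3 = 0 only at x = 0 for real x with both coefficients positive, and φ → ∞ as |x| → ∞). At x* = 0, φ(0) = 0 and φ''(0) = 38. Laplace's method then gives
  I(n) ~ sqrt(2π / (n · φ''(0))) · e^(−n φ(0)) = sqrt(2π / (38n)) = sqrt(π/(19n)).
The 12 · x^4 term contributes only at subleading order (an O(1/n) relative correction).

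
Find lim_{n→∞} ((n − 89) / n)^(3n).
lim = e^(−267)

Rewrite as (1 − 89/n)^(3n). By the standard limit (1 + x/n)^n → e^x, we have (1 − 89/n)^n → e^(−89), and raising to the 3rd power gives e^(−267).
More precisely, ln[(1 − 89/n)^(3n)] = 3n · ln(1 − 89/n) = 3n · (-89/n + O(1/n^2)) = -267 + O(1/n) → -267.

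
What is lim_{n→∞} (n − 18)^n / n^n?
lim = e^(−18)

Rewrite as (1 − 18/n)^(n). By the standard limit (1 + x/n)^n → e^x, we have (1 − 18/n)^n → e^(−18), and raising to the 1st power gives e^(−18).
More precisely, ln[(1 − 18/n)^(n)] = n · ln(1 − 18/n) = n · (-18/n + O(1/n^2)) = -18 + O(1/n) → -18.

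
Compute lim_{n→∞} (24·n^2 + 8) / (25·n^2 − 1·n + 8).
lim = 24/25

For large n the leading n^2 terms dominate both numerator and denominator. Dividing top and bottom by n^2, every other term tends to 0, leaving 24/25.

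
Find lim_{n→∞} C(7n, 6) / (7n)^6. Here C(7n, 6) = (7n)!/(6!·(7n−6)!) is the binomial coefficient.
lim = 1/6! = 1/720

With N = 7n → ∞: C(N, 6) / N^6 = [N(N−1)…(N−5)] / (6! · N^6) = (1/6!) · 1 · (1 − 1/(7n)) · … · (1 − 5/(7n)). Each factor → 1 as N → ∞, so the limit is 1/6! = 1/720.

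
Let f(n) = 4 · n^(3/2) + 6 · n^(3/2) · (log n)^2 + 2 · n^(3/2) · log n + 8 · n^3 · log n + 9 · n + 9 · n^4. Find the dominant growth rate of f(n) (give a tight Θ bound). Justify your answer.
f(n) ∈ Θ(n^4)

Compare the terms by growth order. For large n, n^a · (log n)^b dominates n^a' · (log n)^b' iff a > a', or (a = a' and b > b'). Ranking the 6 terms shows the dominant one is 9 · n^4. Hence f(n) ∈ Θ(n^4).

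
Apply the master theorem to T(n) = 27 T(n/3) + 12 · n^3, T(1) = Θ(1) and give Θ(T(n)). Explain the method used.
T(n) = Θ(n^3 log n)

log_3 27 = 3, and f(n) = 12 · n^3 = Θ(n^(log_3 27)). This is Case 2 of the master theorem: T(n) = Θ(f(n) · log n) = Θ(n^3 log n).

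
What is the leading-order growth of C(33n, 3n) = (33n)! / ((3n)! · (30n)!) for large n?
C(33n, 3n) ~ (285311670611/10000000000)^(3n) · sqrt(11/(20π·3n))

Write N = 3n. Apply Stirling to each factorial:
  (11N)! ~ sqrt(2π·11N) · (11N/e)^(11N),
  N! ~ sqrt(2π N) · (N/e)^N,
  (10N)! ~ sqrt(2π·10N) · (10N/e)^(10N).
The exponential factors combine to (11N)^(11N) / (N^N · (10N)^(10N)) = 11^(11N)/10^(10N) = (11^11/10^10)^N = (285311670611/10000000000)^N.
The square-root prefactors combine to sqrt(2π·11N) / (sqrt(2π N)·sqrt(2π·10N)) = sqrt(11 / (2π·10·N)) = sqrt(11/(20π·3n)).
Substituting N = 3n: C(33n, 3n) ~ (285311670611/10000000000)^(3n) · sqrt(11/(20π·3n)).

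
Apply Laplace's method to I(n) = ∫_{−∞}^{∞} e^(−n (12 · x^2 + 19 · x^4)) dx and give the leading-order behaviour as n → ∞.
I(n) ~ sqrt(π/(12n))

φ(x) = 12 · x^2 + 19 · x^4 has its unique global minimum at x* = 0 (since φ'(x) = 24x + 76x^3 = 0 only at x = 0 for real x with both coefficients positive, and φ → ∞ as |x| → ∞). At x* = 0, φ(0) = 0 and φ''(0) = 24. Laplace's method then gives
  I(n) ~ sqrt(2π / (n · φ''(0))) · e^(−n φ(0)) = sqrt(2π / (24n)) = sqrt(π/(12n)).
The 19 · x^4 term contributes only at subleading order (an O(1/n) relative correction).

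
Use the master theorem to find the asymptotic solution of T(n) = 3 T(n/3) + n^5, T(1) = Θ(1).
T(n) = Θ(n^5)

log_3 3 ≈ 1.000. f(n) = n^5 dominates n^(log_3 3) since 5 > 1.000, and the regularity condition a·f(n/b) = 3·(n/3)^5 = (3/243)·n^5 ≤ c·f(n) holds with c = 3/243 ≈ 0.0123 < 1. So this is Case 3: T(n) = Θ(f(n)) = Θ(n^5).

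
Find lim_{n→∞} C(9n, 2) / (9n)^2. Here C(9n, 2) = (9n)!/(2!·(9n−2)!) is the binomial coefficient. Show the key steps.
lim = 1/2! = 1/2

With N = 9n → ∞: C(N, 2) / N^2 = [N(N−1)…(N−1)] / (2! · N^2) = (1/2!) · 1 · (1 − 1/(9n)). Each factor → 1 as N → ∞, so the limit is 1/2! = 1/2.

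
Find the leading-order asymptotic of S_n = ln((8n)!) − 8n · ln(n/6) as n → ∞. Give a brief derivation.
S_n ~ 8n · (ln 48 − 1) + O(ln n)

Stirling: ln((8n)!) = 8n ln(8n) − 8n + O(ln n).
  S_n = 8n ln(8n) − 8n − 8n ln(n/6) + O(ln n)
      = 8n ln(8n) − 8n ln n + 8n ln 6 − 8n + O(ln n)
      = 8n ln 8 + 8n ln 6 − 8n + O(ln n)
      = 8n (ln 48 − 1) + O(ln n).
Numerically ln(48) − 1 ≈ 2.8712.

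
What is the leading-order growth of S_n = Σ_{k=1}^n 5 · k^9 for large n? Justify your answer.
S_n ~ n^10 / 2

By integral comparison (Euler-Maclaurin), Σ_{k=1}^n 5 · k^9 = 5 · ∫_0^n x^9 dx + O(n^9) = 5 · n^10/10 = n^10 / 2 + O(n^9). (Equivalently, Faulhaber's formula gives the same leading term.)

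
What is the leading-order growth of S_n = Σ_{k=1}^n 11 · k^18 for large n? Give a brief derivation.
S_n ~ 11 · n^19 / 19

By integral comparison (Euler-Maclaurin), Σ_{k=1}^n 11 · k^18 = 11 · ∫_0^n x^18 dx + O(n^18) = 11 · n^19/19 + O(n^18). (Equivalently, Faulhaber's formula gives the same leading term.)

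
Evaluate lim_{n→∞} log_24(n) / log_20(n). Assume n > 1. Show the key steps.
lim = ln(20) / ln(24) = log_24(20)

Change of base: log_24(n) = ln n / ln 24 and log_20(n) = ln n / ln 20. The ratio is (ln n / ln 24) · (ln 20 / ln n) = ln 20 / ln 24, a constant independent of n. So the limit is ln 20 / ln 24 = log_24(20).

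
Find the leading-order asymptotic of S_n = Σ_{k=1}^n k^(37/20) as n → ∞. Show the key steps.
S_n ~ (20/57) · n^(57/20)

Integral comparison: Σ_{k=1}^n k^(37/20) = ∫_0^n x^(37/20) dx + O(n^(37/20)). The integral is n^(1 + 37/20) / (1 + 37/20) = n^((37+20)/20) / ((37+20)/20) = (20/57) · n^(57/20).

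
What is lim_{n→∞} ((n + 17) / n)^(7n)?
lim = e^119

Rewrite as (1 + 17/n)^(7n). By the standard limit (1 + x/n)^n → e^x, we have (1 + 17/n)^n → e^17, and raising to the 7th power gives e^119.
More precisely, ln[(1 + 17/n)^(7n)] = 7n · ln(1 + 17/n) = 7n · (17/n + O(1/n^2)) = 119 + O(1/n) → 119.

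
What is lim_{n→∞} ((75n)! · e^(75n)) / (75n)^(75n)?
lim = ∞

Stirling: (75n)! ~ sqrt(2π·75n) · (75n/e)^(75n). Hence
  (75n)! · e^(75n) / (75n)^(75n) ~ sqrt(2π·75n) = sqrt(2π·75) · sqrt(n) → ∞.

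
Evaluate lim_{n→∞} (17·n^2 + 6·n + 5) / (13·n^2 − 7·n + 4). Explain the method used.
lim = 17/13

For large n the leading n^2 terms dominate both numerator and denominator. Dividing top and bottom by n^2, every other term tends to 0, leaving 17/13.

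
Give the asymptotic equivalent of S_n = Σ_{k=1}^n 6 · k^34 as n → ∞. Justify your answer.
S_n ~ 6 · n^35 / 35

By integral comparison (Euler-Maclaurin), Σ_{k=1}^n 6 · k^34 = 6 · ∫_0^n x^34 dx + O(n^34) = 6 · n^35/35 + O(n^34). (Equivalently, Faulhaber's formula gives the same leading term.)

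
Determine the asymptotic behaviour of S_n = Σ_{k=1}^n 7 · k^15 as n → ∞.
S_n ~ 7 · n^16 / 16

By integral comparison (Euler-Maclaurin), Σ_{k=1}^n 7 · k^15 = 7 · ∫_0^n x^15 dx + O(n^15) = 7 · n^16/16 + O(n^15). (Equivalently, Faulhaber's formula gives the same leading term.)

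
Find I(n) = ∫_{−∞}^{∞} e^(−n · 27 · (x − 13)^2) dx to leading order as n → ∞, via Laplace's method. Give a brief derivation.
I(n) = sqrt(π/(27n))

Here φ(x) = 27 · (x − 13)^2 has its unique minimum at x* = 13 with φ(x*) = 0 and φ''(x*) = 54. Laplace's method gives
  I(n) ~ e^(−n φ(x*)) · sqrt(2π / (n · φ''(x*))) = sqrt(2π / (54n)) = sqrt(π/(27n)).
This is exact: substituting u = (x − 13)·sqrt(27n) gives I(n) = (1/sqrt(27n)) ∫_{−∞}^{∞} e^(−u^2) du = sqrt(π/(27n)).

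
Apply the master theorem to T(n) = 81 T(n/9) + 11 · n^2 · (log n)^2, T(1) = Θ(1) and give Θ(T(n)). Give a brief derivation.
T(n) = Θ(n^2 · (log n)^3)

Here log_9 81 = 2 and f(n) = 11 · n^2 · (log n)^2 = Θ(n^(log_9 81) · (log n)^2). This is the extended Case 2 of the master theorem (f matches the critical exponent up to log factors), giving T(n) = Θ(n^(log_9 81) · (log n)^(2+1)) = Θ(n^2 · (log n)^3).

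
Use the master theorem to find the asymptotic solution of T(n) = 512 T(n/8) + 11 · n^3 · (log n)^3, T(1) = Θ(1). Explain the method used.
T(n) = Θ(n^3 · (log n)^4)

Here log_8 512 = 3 and f(n) = 11 · n^3 · (log n)^3 = Θ(n^(log_8 512) · (log n)^3). This is the extended Case 2 of the master theorem (f matches the critical exponent up to log factors), giving T(n) = Θ(n^(log_8 512) · (log n)^(3+1)) = Θ(n^3 · (log n)^4).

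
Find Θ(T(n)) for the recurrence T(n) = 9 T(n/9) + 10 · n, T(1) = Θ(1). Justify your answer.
T(n) = Θ(n log n)

log_9 9 = 1, and f(n) = 10 · n = Θ(n^(log_9 9)). This is Case 2 of the master theorem: T(n) = Θ(f(n) · log n) = Θ(n log n).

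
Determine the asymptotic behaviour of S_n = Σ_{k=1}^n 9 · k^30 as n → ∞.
S_n ~ 9 · n^31 / 31

By integral comparison (Euler-Maclaurin), Σ_{k=1}^n 9 · k^30 = 9 · ∫_0^n x^30 dx + O(n^30) = 9 · n^31/31 + O(n^30). (Equivalently, Faulhaber's formula gives the same leading term.)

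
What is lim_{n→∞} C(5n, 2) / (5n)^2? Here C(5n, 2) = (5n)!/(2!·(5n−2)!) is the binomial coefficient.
lim = 1/2! = 1/2

With N = 5n → ∞: C(N, 2) / N^2 = [N(N−1)…(N−1)] / (2! · N^2) = (1/2!) · 1 · (1 − 1/(5n)). Each factor → 1 as N → ∞, so the limit is 1/2! = 1/2.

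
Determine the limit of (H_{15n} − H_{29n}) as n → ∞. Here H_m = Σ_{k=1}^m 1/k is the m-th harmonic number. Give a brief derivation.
lim = ln(15/29)

Euler-Maclaurin gives H_m = ln m + γ + 1/(2m) + O(1/m^2). The γ and O(1/m) terms cancel in the difference:
  H_{15n} − H_{29n} = ln(15n) − ln(29n) + O(1/n) = ln(15/29) + O(1/n).
Hence the limit is ln(15/29).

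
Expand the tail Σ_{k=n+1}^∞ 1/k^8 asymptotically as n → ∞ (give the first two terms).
Σ_{k>n} 1/k^8 = 1/(7 · n^7) − 1/(2 · n^8) + O(1/n^9)

Compare to the integral: ∫_{n}^∞ x^(−8) dx = [−x^(−7)/7]_{n}^∞ = 1/((8−1)·n^7). The Euler-Maclaurin correction adds −f(n)/2 = −1/(2·n^8). Euler-Maclaurin then gives
  Σ_{k>n} 1/k^8 = ∫_{n}^∞ dx/x^8 − 1/(2·n^8) + O(1/n^9).
(Equivalently this is ζ(8) − Σ_{k≤n} 1/k^8.)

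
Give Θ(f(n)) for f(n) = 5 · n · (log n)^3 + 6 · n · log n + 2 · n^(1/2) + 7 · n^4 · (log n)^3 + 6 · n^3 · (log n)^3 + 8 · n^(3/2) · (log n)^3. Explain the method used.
f(n) ∈ Θ(n^4 · (log n)^3)

Compare the terms by growth order. For large n, n^a · (log n)^b dominates n^a' · (log n)^b' iff a > a', or (a = a' and b > b'). Ranking the 6 terms shows the dominant one is 7 · n^4 · (log n)^3. Hence f(n) ∈ Θ(n^4 · (log n)^3).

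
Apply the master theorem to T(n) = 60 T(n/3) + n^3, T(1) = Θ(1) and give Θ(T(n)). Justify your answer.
T(n) = Θ(n^(log_3 60))

Master theorem: compare f(n) = n^3 to n^(log_3 60) where log_3 60 ≈ 3.727. Since 3 < log_3 60, we have f(n) = O(n^(log_3 60 − ε)) for some ε > 0 — Case 1. Hence T(n) = Θ(n^(log_3 60)).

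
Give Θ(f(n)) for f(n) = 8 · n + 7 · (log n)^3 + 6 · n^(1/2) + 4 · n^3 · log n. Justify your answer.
f(n) ∈ Θ(n^3 · log n)

Compare the terms by growth order. For large n, n^a · (log n)^b dominates n^a' · (log n)^b' iff a > a', or (a = a' and b > b'). Ranking the 4 terms shows the dominant one is 4 · n^3 · log n. Hence f(n) ∈ Θ(n^3 · log n).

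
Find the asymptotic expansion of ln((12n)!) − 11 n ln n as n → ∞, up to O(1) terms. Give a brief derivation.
ln((12n)!) − 11 n ln n = n ln n + 12(ln 12 − 1) n + (1/2) ln(2π·12n) + O(1/n)

Stirling: ln((12n)!) = 12n ln(12n) − 12n + (1/2) ln(2π·12n) + O(1/n).
Expand 12n ln(12n) = 12n (ln n + ln 12) = 12n ln n + 12n ln 12.
Subtract 11n ln n: leading term is (12 − 11) n ln n = n ln n. The next term is 12n ln 12 − 12n = 12(ln 12 − 1) n. Then the (1/2) ln(2π·12n) correction.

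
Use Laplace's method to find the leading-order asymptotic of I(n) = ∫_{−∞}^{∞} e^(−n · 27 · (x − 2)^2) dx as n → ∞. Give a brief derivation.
I(n) = sqrt(π/(27n))

Here φ(x) = 27 · (x − 2)^2 has its unique minimum at x* = 2 with φ(x*) = 0 and φ''(x*) = 54. Laplace's method gives
  I(n) ~ e^(−n φ(x*)) · sqrt(2π / (n · φ''(x*))) = sqrt(2π / (54n)) = sqrt(π/(27n)).
This is exact: substituting u = (x − 2)·sqrt(27n) gives I(n) = (1/sqrt(27n)) ∫_{−∞}^{∞} e^(−u^2) du = sqrt(π/(27n)).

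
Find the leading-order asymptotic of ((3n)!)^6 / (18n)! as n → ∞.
((3n)!)^6/(18n)! ~ ((2π·3n)^(5/2) / sqrt(6)) · 6^(−6·3n)  →  0

Write N = 3n. Stirling: N! ~ sqrt(2π N)(N/e)^N and (6N)! ~ sqrt(2π·6N)·(6N/e)^(6N).
  (N!)^6/(6N)! ~ (2π N)^(6/2) (N/e)^(6N) / [sqrt(2π·6N) (6N/e)^(6N)]
     = (2π N)^(6/2) / sqrt(2π·6N) · (N/(6N))^(6N)
     = (2π N)^((6−1)/2) / sqrt(6) · 6^(−6N).
Since 6^6 > 1, the factor 6^(−6N) decays exponentially, so the ratio → 0. Substituting N = 3n gives the stated form.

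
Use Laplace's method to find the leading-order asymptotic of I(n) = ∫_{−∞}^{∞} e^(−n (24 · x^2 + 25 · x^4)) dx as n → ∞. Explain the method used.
I(n) ~ sqrt(π/(24n))

φ(x) = 24 · x^2 + 25 · x^4 has its unique global minimum at x* = 0 (since φ'(x) = 48x + 100x^3 = 0 only at x = 0 for real x with both coefficients positive, and φ → ∞ as |x| → ∞). At x* = 0, φ(0) = 0 and φ''(0) = 48. Laplace's method then gives
  I(n) ~ sqrt(2π / (n · φ''(0))) · e^(−n φ(0)) = sqrt(2π / (48n)) = sqrt(π/(24n)).
The 25 · x^4 term contributes only at subleading order (an O(1/n) relative correction).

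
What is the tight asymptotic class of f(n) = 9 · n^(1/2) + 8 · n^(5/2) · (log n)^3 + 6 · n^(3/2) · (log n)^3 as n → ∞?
f(n) ∈ Θ(n^(5/2) · (log n)^3)

Compare the terms by growth order. For large n, n^a · (log n)^b dominates n^a' · (log n)^b' iff a > a', or (a = a' and b > b'). Ranking the 3 terms shows the dominant one is 8 · n^(5/2) · (log n)^3. Hence f(n) ∈ Θ(n^(5/2) · (log n)^3).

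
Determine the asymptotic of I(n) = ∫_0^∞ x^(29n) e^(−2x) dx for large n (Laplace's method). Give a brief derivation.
I(n) ~ (sqrt(2π·29n) / 2) · (29n/(2e))^(29n)

Write the integrand as exp(29n ln x − 2x) and set f(x) = 29n ln x − 2x. Then f'(x) = 29n/x − 2 = 0 at x* = 29n/2, and f''(x*) = −29n/x*^2 = −2^2/(29n). Laplace's method (interior maximum) gives
  I(n) ~ e^(f(x*)) · sqrt(2π / |f''(x*)|)
        = exp(29n ln(29n/2) − 29n) · sqrt(2π · 29n / 2^2)
        = (29n/2)^(29n) e^(−29n) · sqrt(2π·29n) / 2
        = (sqrt(2π·29n) / 2) · (29n/(2e))^(29n).
This matches Γ(29n+1)/2^(29n+1) with Stirling applied to Γ.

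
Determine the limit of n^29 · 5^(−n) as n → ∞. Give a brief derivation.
lim = 0

Exponentials with base > 1 dominate every fixed polynomial: for any fixed c, n^c / 5^n → 0 as n → ∞ (e.g. by the ratio test, or by writing 5^n = e^(n ln 5) and noting e^(n ln 5) / n^c → ∞). Hence n^29 · 5^(−n) = n^29 / 5^n → 0.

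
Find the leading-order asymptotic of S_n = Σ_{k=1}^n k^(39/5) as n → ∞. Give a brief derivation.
S_n ~ (5/44) · n^(44/5)

Integral comparison: Σ_{k=1}^n k^(39/5) = ∫_0^n x^(39/5) dx + O(n^(39/5)). The integral is n^(1 + 39/5) / (1 + 39/5) = n^((39+5)/5) / ((39+5)/5) = (5/44) · n^(44/5).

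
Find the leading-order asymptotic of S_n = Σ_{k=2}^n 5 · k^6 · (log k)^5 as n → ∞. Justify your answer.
S_n ~ 5 · n^7 · (log n)^5 / 7

By integral comparison, S_n = ∫_1^n 5 · x^6 · (log x)^5 dx + O(n^6 · (log n)^5). For the integral, the leading term of ∫_1^n x^6 (log x)^5 dx is n^7/7 · (log n)^5 (by repeated integration by parts; each step lowers the log-exponent and produces a relatively O(1/log n) correction). Hence S_n ~ 5 · n^7 · (log n)^5 / 7.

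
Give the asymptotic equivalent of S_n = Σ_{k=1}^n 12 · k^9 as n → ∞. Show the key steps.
S_n ~ 6 · n^10 / 5

By integral comparison (Euler-Maclaurin), Σ_{k=1}^n 12 · k^9 = 12 · ∫_0^n x^9 dx + O(n^9) = 12 · n^10/10 = 6 · n^10 / 5 + O(n^9). (Equivalently, Faulhaber's formula gives the same leading term.)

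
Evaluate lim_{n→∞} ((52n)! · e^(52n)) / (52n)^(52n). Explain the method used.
lim = ∞

Stirling: (52n)! ~ sqrt(2π·52n) · (52n/e)^(52n). Hence
  (52n)! · e^(52n) / (52n)^(52n) ~ sqrt(2π·52n) = sqrt(2π·52) · sqrt(n) → ∞.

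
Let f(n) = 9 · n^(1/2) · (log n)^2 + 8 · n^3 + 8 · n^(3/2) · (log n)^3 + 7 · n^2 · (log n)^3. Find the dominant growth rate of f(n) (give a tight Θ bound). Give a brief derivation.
f(n) ∈ Θ(n^3)

Compare the terms by growth order. For large n, n^a · (log n)^b dominates n^a' · (log n)^b' iff a > a', or (a = a' and b > b'). Ranking the 4 terms shows the dominant one is 8 · n^3. Hence f(n) ∈ Θ(n^3).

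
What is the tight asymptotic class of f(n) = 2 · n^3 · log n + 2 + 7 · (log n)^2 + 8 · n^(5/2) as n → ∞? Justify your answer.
f(n) ∈ Θ(n^3 · log n)

Compare the terms by growth order. For large n, n^a · (log n)^b dominates n^a' · (log n)^b' iff a > a', or (a = a' and b > b'). Ranking the 4 terms shows the dominant one is 2 · n^3 · log n. Hence f(n) ∈ Θ(n^3 · log n).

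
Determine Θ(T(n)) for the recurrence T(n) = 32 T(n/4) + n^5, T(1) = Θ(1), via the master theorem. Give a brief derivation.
T(n) = Θ(n^5)

log_4 32 ≈ 2.500. f(n) = n^5 dominates n^(log_4 32) since 5 > 2.500, and the regularity condition a·f(n/b) = 32·(n/4)^5 = (32/1024)·n^5 ≤ c·f(n) holds with c = 32/1024 ≈ 0.0312 < 1. So this is Case 3: T(n) = Θ(f(n)) = Θ(n^5).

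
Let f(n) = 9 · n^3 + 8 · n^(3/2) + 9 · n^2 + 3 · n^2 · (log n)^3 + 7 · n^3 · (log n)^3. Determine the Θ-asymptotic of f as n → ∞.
f(n) ∈ Θ(n^3 · (log n)^3)

Compare the terms by growth order. For large n, n^a · (log n)^b dominates n^a' · (log n)^b' iff a > a', or (a = a' and b > b'). Ranking the 5 terms shows the dominant one is 7 · n^3 · (log n)^3. Hence f(n) ∈ Θ(n^3 · (log n)^3).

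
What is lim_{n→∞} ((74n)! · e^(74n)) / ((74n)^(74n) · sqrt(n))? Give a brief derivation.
lim = sqrt(2π·74)

Stirling: (74n)! ~ sqrt(2π·74n) · (74n/e)^(74n). Hence
  (74n)! · e^(74n) / (74n)^(74n) ~ sqrt(2π·74n).
Dividing by sqrt(n): sqrt(2π·74n) / sqrt(n) = sqrt(2π·74) · n^((1−1)/2), so the limit is sqrt(2π·74).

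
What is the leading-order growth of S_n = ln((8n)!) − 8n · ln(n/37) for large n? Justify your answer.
S_n ~ 8n · (ln 296 − 1) + O(ln n)

Stirling: ln((8n)!) = 8n ln(8n) − 8n + O(ln n).
  S_n = 8n ln(8n) − 8n − 8n ln(n/37) + O(ln n)
      = 8n ln(8n) − 8n ln n + 8n ln 37 − 8n + O(ln n)
      = 8n ln 8 + 8n ln 37 − 8n + O(ln n)
      = 8n (ln 296 − 1) + O(ln n).
Numerically ln(296) − 1 ≈ 4.6904.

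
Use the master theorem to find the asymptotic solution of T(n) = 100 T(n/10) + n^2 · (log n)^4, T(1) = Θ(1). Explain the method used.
T(n) = Θ(n^2 · (log n)^5)

Here log_10 100 = 2 and f(n) = n^2 · (log n)^4 = Θ(n^(log_10 100) · (log n)^4). This is the extended Case 2 of the master theorem (f matches the critical exponent up to log factors), giving T(n) = Θ(n^(log_10 100) · (log n)^(4+1)) = Θ(n^2 · (log n)^5).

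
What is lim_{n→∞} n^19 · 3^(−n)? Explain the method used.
lim = 0

Exponentials with base > 1 dominate every fixed polynomial: for any fixed c, n^c / 3^n → 0 as n → ∞ (e.g. by the ratio test, or by writing 3^n = e^(n ln 3) and noting e^(n ln 3) / n^c → ∞). Hence n^19 · 3^(−n) = n^19 / 3^n → 0.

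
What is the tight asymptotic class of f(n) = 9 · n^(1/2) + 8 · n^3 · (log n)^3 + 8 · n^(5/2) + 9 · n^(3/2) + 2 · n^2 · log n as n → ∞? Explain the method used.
f(n) ∈ Θ(n^3 · (log n)^3)

Compare the terms by growth order. For large n, n^a · (log n)^b dominates n^a' · (log n)^b' iff a > a', or (a = a' and b > b'). Ranking the 5 terms shows the dominant one is 8 · n^3 · (log n)^3. Hence f(n) ∈ Θ(n^3 · (log n)^3).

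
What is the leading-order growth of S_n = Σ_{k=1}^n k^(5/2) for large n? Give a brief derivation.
S_n ~ (2/7) · n^(7/2)

Integral comparison: Σ_{k=1}^n k^(5/2) = ∫_0^n x^(5/2) dx + O(n^(5/2)). The integral is n^(1 + 5/2) / (1 + 5/2) = n^((5+2)/2) / ((5+2)/2) = (2/7) · n^(7/2).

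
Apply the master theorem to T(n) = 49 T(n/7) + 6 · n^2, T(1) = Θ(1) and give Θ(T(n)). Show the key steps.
T(n) = Θ(n^2 log n)

log_7 49 = 2, and f(n) = 6 · n^2 = Θ(n^(log_7 49)). This is Case 2 of the master theorem: T(n) = Θ(f(n) · log n) = Θ(n^2 log n).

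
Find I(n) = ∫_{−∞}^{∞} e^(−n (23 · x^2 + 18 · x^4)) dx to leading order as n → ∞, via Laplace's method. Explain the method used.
I(n) ~ sqrt(π/(23n))

φ(x) = 23 · x^2 + 18 · x^4 has its unique global minimum at x* = 0 (since φ'(x) = 46x + 72x^3 = 0 only at x = 0 for real x with both coefficients positive, and φ → ∞ as |x| → ∞). At x* = 0, φ(0) = 0 and φ''(0) = 46. Laplace's method then gives
  I(n) ~ sqrt(2π / (n · φ''(0))) · e^(−n φ(0)) = sqrt(2π / (46n)) = sqrt(π/(23n)).
The 18 · x^4 term contributes only at subleading order (an O(1/n) relative correction).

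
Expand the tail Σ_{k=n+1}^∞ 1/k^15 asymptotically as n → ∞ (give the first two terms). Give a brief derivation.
Σ_{k>n} 1/k^15 = 1/(14 · n^14) − 1/(2 · n^15) + O(1/n^16)

Compare to the integral: ∫_{n}^∞ x^(−15) dx = [−x^(−14)/14]_{n}^∞ = 1/((15−1)·n^14). The Euler-Maclaurin correction adds −f(n)/2 = −1/(2·n^15). Euler-Maclaurin then gives
  Σ_{k>n} 1/k^15 = ∫_{n}^∞ dx/x^15 − 1/(2·n^15) + O(1/n^16).
(Equivalently this is ζ(15) − Σ_{k≤n} 1/k^15.)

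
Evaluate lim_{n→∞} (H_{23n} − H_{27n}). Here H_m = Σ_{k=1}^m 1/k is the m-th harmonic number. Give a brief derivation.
lim = ln(23/27)

Euler-Maclaurin gives H_m = ln m + γ + 1/(2m) + O(1/m^2). The γ and O(1/m) terms cancel in the difference:
  H_{23n} − H_{27n} = ln(23n) − ln(27n) + O(1/n) = ln(23/27) + O(1/n).
Hence the limit is ln(23/27).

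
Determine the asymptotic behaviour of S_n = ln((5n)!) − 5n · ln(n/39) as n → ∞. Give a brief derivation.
S_n ~ 5n · (ln 195 − 1) + O(ln n)

Stirling: ln((5n)!) = 5n ln(5n) − 5n + O(ln n).
  S_n = 5n ln(5n) − 5n − 5n ln(n/39) + O(ln n)
      = 5n ln(5n) − 5n ln n + 5n ln 39 − 5n + O(ln n)
      = 5n ln 5 + 5n ln 39 − 5n + O(ln n)
      = 5n (ln 195 − 1) + O(ln n).
Numerically ln(195) − 1 ≈ 4.2730.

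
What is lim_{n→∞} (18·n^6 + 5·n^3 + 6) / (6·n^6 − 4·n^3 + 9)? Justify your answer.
lim = 18/6 = 3

For large n the leading n^6 terms dominate both numerator and denominator. Dividing top and bottom by n^6, every other term tends to 0, leaving 18/6 = 3.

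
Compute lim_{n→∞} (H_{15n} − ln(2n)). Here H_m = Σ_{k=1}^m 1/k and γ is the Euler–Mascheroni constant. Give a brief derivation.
lim = ln(15/2) + γ

By Euler-Maclaurin, H_m = ln m + γ + O(1/m). So
  H_{15n} − ln(2n) = ln(15n) + γ − ln(2n) + O(1/n)
                       = ln(15/2) + γ + O(1/n).
Hence the limit is ln(15/2) + γ.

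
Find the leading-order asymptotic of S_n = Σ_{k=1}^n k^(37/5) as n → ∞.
S_n ~ (5/42) · n^(42/5)

Integral comparison: Σ_{k=1}^n k^(37/5) = ∫_0^n x^(37/5) dx + O(n^(37/5)). The integral is n^(1 + 37/5) / (1 + 37/5) = n^((37+5)/5) / ((37+5)/5) = (5/42) · n^(42/5).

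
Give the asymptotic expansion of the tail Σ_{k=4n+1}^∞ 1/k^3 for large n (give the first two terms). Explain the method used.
Σ_{k>4n} 1/k^3 = 1/(2 · (4n)^2) − 1/(2 · (4n)^3) + O(1/(4n)^4)

Compare to the integral: ∫_{4n}^∞ x^(−3) dx = [−x^(−2)/2]_{4n}^∞ = 1/((3−1)·(4n)^2). The Euler-Maclaurin correction adds −f(4n)/2 = −1/(2·(4n)^3). Euler-Maclaurin then gives
  Σ_{k>4n} 1/k^3 = ∫_{4n}^∞ dx/x^3 − 1/(2·(4n)^3) + O(1/(4n)^4).
(Equivalently this is ζ(3) − Σ_{k≤4n} 1/k^3.)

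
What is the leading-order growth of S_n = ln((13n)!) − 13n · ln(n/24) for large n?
S_n ~ 13n · (ln 312 − 1) + O(ln n)

Stirling: ln((13n)!) = 13n ln(13n) − 13n + O(ln n).
  S_n = 13n ln(13n) − 13n − 13n ln(n/24) + O(ln n)
      = 13n ln(13n) − 13n ln n + 13n ln 24 − 13n + O(ln n)
      = 13n ln 13 + 13n ln 24 − 13n + O(ln n)
      = 13n (ln 312 − 1) + O(ln n).
Numerically ln(312) − 1 ≈ 4.7430.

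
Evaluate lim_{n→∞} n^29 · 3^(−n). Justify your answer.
lim = 0

Exponentials with base > 1 dominate every fixed polynomial: for any fixed c, n^c / 3^n → 0 as n → ∞ (e.g. by the ratio test, or by writing 3^n = e^(n ln 3) and noting e^(n ln 3) / n^c → ∞). Hence n^29 · 3^(−n) = n^29 / 3^n → 0.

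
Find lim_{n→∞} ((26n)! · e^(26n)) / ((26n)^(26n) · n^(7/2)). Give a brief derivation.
lim = 0

Stirling: (26n)! ~ sqrt(2π·26n) · (26n/e)^(26n). Hence
  (26n)! · e^(26n) / (26n)^(26n) ~ sqrt(2π·26n).
Dividing by n^(7/2): sqrt(2π·26n) / n^(7/2) = sqrt(2π·26) · n^((1−7)/2), so the expression behaves like sqrt(2π·26) · n^((1−7)/2) → 0.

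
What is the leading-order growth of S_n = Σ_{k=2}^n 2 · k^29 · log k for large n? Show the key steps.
S_n ~ n^30 log n / 15 − n^30 / 450

By integral comparison, S_n = ∫_1^n 2 · x^29 · log x dx + O(n^29 · log n). For the integral, ∫ x^29 log x dx = n^30 log n / 30 − n^30/900 (integration by parts). Hence S_n ~ n^30 log n / 15 − n^30 / 450.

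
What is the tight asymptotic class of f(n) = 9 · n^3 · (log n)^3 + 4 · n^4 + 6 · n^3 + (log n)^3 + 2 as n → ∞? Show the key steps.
f(n) ∈ Θ(n^4)

Compare the terms by growth order. For large n, n^a · (log n)^b dominates n^a' · (log n)^b' iff a > a', or (a = a' and b > b'). Ranking the 5 terms shows the dominant one is 4 · n^4. Hence f(n) ∈ Θ(n^4).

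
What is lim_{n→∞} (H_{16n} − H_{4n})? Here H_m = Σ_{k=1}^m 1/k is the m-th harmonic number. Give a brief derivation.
lim = ln(16/4) = ln 4

Euler-Maclaurin gives H_m = ln m + γ + 1/(2m) + O(1/m^2). The γ and O(1/m) terms cancel in the difference:
  H_{16n} − H_{4n} = ln(16n) − ln(4n) + O(1/n) = ln(16/4) + O(1/n).
Hence the limit is ln(16/4) = ln 4.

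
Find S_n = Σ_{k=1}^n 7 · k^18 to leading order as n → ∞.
S_n ~ 7 · n^19 / 19

By integral comparison (Euler-Maclaurin), Σ_{k=1}^n 7 · k^18 = 7 · ∫_0^n x^18 dx + O(n^18) = 7 · n^19/19 + O(n^18). (Equivalently, Faulhaber's formula gives the same leading term.)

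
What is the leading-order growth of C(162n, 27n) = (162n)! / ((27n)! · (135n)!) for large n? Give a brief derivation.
C(162n, 27n) ~ (46656/3125)^(27n) · sqrt(3/(5π·27n))

Write N = 27n. Apply Stirling to each factorial:
  (6N)! ~ sqrt(2π·6N) · (6N/e)^(6N),
  N! ~ sqrt(2π N) · (N/e)^N,
  (5N)! ~ sqrt(2π·5N) · (5N/e)^(5N).
The exponential factors combine to (6N)^(6N) / (N^N · (5N)^(5N)) = 6^(6N)/5^(5N) = (6^6/5^5)^N = (46656/3125)^N.
The square-root prefactors combine to sqrt(2π·6N) / (sqrt(2π N)·sqrt(2π·5N)) = sqrt(6 / (2π·5·N)) = sqrt(3/(5π·27n)).
Substituting N = 27n: C(162n, 27n) ~ (46656/3125)^(27n) · sqrt(3/(5π·27n)).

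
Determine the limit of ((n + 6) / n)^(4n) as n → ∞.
lim = e^24

Rewrite as (1 + 6/n)^(4n). By the standard limit (1 + x/n)^n → e^x, we have (1 + 6/n)^n → e^6, and raising to the 4th power gives e^24.
More precisely, ln[(1 + 6/n)^(4n)] = 4n · ln(1 + 6/n) = 4n · (6/n + O(1/n^2)) = 24 + O(1/n) → 24.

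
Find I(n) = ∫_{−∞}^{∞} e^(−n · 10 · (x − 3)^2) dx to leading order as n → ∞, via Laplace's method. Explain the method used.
I(n) = sqrt(π/(10n))

Here φ(x) = 10 · (x − 3)^2 has its unique minimum at x* = 3 with φ(x*) = 0 and φ''(x*) = 20. Laplace's method gives
  I(n) ~ e^(−n φ(x*)) · sqrt(2π / (n · φ''(x*))) = sqrt(2π / (20n)) = sqrt(π/(10n)).
This is exact: substituting u = (x − 3)·sqrt(10n) gives I(n) = (1/sqrt(10n)) ∫_{−∞}^{∞} e^(−u^2) du = sqrt(π/(10n)).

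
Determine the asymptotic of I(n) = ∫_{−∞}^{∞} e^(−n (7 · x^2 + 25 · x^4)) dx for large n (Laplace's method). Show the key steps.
I(n) ~ sqrt(π/(7n))

φ(x) = 7 · x^2 + 25 · x^4 has its unique global minimum at x* = 0 (since φ'(x) = 14x + 100x^3 = 0 only at x = 0 for real x with both coefficients positive, and φ → ∞ as |x| → ∞). At x* = 0, φ(0) = 0 and φ''(0) = 14. Laplace's method then gives
  I(n) ~ sqrt(2π / (n · φ''(0))) · e^(−n φ(0)) = sqrt(2π / (14n)) = sqrt(π/(7n)).
The 25 · x^4 term contributes only at subleading order (an O(1/n) relative correction).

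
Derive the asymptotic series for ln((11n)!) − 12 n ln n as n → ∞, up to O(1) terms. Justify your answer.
ln((11n)!) − 12 n ln n = −n ln n + 11(ln 11 − 1) n + (1/2) ln(2π·11n) + O(1/n)

Stirling: ln((11n)!) = 11n ln(11n) − 11n + (1/2) ln(2π·11n) + O(1/n).
Expand 11n ln(11n) = 11n (ln n + ln 11) = 11n ln n + 11n ln 11.
Subtract 12n ln n: leading term is (11 − 12) n ln n = −n ln n. The next term is 11n ln 11 − 11n = 11(ln 11 − 1) n. Then the (1/2) ln(2π·11n) correction.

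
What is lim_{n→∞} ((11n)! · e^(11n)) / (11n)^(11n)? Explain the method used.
lim = ∞

Stirling: (11n)! ~ sqrt(2π·11n) · (11n/e)^(11n). Hence
  (11n)! · e^(11n) / (11n)^(11n) ~ sqrt(2π·11n) = sqrt(2π·11) · sqrt(n) → ∞.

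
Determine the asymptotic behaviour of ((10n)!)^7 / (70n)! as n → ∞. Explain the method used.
((10n)!)^7/(70n)! ~ ((2π·10n)^(6/2) / sqrt(7)) · 7^(−7·10n)  →  0

Write N = 10n. Stirling: N! ~ sqrt(2π N)(N/e)^N and (7N)! ~ sqrt(2π·7N)·(7N/e)^(7N).
  (N!)^7/(7N)! ~ (2π N)^(7/2) (N/e)^(7N) / [sqrt(2π·7N) (7N/e)^(7N)]
     = (2π N)^(7/2) / sqrt(2π·7N) · (N/(7N))^(7N)
     = (2π N)^((7−1)/2) / sqrt(7) · 7^(−7N).
Since 7^7 > 1, the factor 7^(−7N) decays exponentially, so the ratio → 0. Substituting N = 10n gives the stated form.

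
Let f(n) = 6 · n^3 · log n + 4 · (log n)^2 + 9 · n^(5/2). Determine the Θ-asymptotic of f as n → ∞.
f(n) ∈ Θ(n^3 · log n)

Compare the terms by growth order. For large n, n^a · (log n)^b dominates n^a' · (log n)^b' iff a > a', or (a = a' and b > b'). Ranking the 3 terms shows the dominant one is 6 · n^3 · log n. Hence f(n) ∈ Θ(n^3 · log n).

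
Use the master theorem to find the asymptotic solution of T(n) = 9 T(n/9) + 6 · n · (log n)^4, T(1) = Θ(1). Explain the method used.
T(n) = Θ(n · (log n)^5)

Here log_9 9 = 1 and f(n) = 6 · n · (log n)^4 = Θ(n^(log_9 9) · (log n)^4). This is the extended Case 2 of the master theorem (f matches the critical exponent up to log factors), giving T(n) = Θ(n^(log_9 9) · (log n)^(4+1)) = Θ(n · (log n)^5).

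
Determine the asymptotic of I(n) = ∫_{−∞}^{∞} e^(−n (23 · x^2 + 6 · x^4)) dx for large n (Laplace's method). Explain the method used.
I(n) ~ sqrt(π/(23n))

φ(x) = 23 · x^2 + 6 · x^4 has its unique global minimum at x* = 0 (since φ'(x) = 46x + 24x^3 = 0 only at x = 0 for real x with both coefficients positive, and φ → ∞ as |x| → ∞). At x* = 0, φ(0) = 0 and φ''(0) = 46. Laplace's method then gives
  I(n) ~ sqrt(2π / (n · φ''(0))) · e^(−n φ(0)) = sqrt(2π / (46n)) = sqrt(π/(23n)).
The 6 · x^4 term contributes only at subleading order (an O(1/n) relative correction).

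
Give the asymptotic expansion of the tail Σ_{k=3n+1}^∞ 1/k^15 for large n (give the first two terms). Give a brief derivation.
Σ_{k>3n} 1/k^15 = 1/(14 · (3n)^14) − 1/(2 · (3n)^15) + O(1/(3n)^16)

Compare to the integral: ∫_{3n}^∞ x^(−15) dx = [−x^(−14)/14]_{3n}^∞ = 1/((15−1)·(3n)^14). The Euler-Maclaurin correction adds −f(3n)/2 = −1/(2·(3n)^15). Euler-Maclaurin then gives
  Σ_{k>3n} 1/k^15 = ∫_{3n}^∞ dx/x^15 − 1/(2·(3n)^15) + O(1/(3n)^16).
(Equivalently this is ζ(15) − Σ_{k≤3n} 1/k^15.)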